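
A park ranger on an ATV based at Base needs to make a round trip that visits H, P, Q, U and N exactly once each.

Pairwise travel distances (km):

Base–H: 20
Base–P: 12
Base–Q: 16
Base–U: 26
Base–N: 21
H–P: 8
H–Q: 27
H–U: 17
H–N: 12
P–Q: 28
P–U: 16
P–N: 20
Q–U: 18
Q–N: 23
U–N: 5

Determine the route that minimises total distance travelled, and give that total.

There are 60 distinct closed tours to check (reversals are equivalent).
Base-H-P-Q-U-N-Base: 20+8+28+18+5+21 = 100
Base-H-P-Q-N-U-Base: 20+8+28+23+5+26 = 110
Base-H-P-U-Q-N-Base: 20+8+16+18+23+21 = 106
Base-H-P-U-N-Q-Base: 20+8+16+5+23+16 = 88
Base-H-P-N-Q-U-Base: 20+8+20+23+18+26 = 115
Base-H-P-N-U-Q-Base: 20+8+20+5+18+16 = 87
Base-H-Q-P-U-N-Base: 20+27+28+16+5+21 = 117
Base-H-Q-P-N-U-Base: 20+27+28+20+5+26 = 126
Base-H-Q-U-P-N-Base: 20+27+18+16+20+21 = 122
Base-H-Q-U-N-P-Base: 20+27+18+5+20+12 = 102
Base-H-Q-N-P-U-Base: 20+27+23+20+16+26 = 132
Base-H-Q-N-U-P-Base: 20+27+23+5+16+12 = 103
Base-H-U-P-Q-N-Base: 20+17+16+28+23+21 = 125
Base-H-U-P-N-Q-Base: 20+17+16+20+23+16 = 112
… (46 more)
Base-P-H-N-U-Q-Base: 12+8+12+5+18+16 = 71  ← best
The minimum is 71.
One optimal route: Base → P → H → N → U → Q → Base (or its reverse).

Shortest round trip = 71 km.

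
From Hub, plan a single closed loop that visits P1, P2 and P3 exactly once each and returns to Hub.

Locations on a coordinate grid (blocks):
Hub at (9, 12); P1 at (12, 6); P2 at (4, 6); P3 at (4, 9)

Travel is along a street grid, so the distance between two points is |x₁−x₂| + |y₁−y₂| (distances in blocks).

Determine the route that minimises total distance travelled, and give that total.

Minimum total distance: 28 blocks.

There are 3 distinct closed tours to check (reversals are equivalent).
Hub → P1 → P2 → P3 → Hub: 9+8+3+8 = 28
Hub → P1 → P3 → P2 → Hub: 9+11+3+11 = 34
Hub → P2 → P1 → P3 → Hub: 11+8+11+8 = 38
The minimum is 28.
One optimal route: Hub → P1 → P2 → P3 → Hub (or its reverse).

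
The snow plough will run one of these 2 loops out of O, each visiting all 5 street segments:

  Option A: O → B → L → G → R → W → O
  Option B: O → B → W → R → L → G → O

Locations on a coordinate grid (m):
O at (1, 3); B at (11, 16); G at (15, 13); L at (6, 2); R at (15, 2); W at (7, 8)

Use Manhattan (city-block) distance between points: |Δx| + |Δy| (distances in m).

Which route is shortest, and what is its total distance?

Option A: 23 + 19 + 20 + 11 + 14 + 11 = 98
Option B: 23 + 12 + 14 + 9 + 20 + 24 = 102

98 m — Option A is the shortest.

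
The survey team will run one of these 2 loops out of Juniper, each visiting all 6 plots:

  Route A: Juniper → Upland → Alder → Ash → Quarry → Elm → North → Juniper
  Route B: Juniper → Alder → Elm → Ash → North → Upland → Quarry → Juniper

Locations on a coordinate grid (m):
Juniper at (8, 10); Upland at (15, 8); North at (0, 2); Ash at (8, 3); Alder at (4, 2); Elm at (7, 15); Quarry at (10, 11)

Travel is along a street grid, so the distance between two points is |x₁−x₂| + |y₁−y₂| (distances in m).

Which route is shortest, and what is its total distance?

Route A: 9 + 17 + 5 + 10 + 7 + 20 + 16 = 84
Route B: 12 + 16 + 13 + 9 + 21 + 8 + 3 = 82

Shortest is Route B, total 82 m.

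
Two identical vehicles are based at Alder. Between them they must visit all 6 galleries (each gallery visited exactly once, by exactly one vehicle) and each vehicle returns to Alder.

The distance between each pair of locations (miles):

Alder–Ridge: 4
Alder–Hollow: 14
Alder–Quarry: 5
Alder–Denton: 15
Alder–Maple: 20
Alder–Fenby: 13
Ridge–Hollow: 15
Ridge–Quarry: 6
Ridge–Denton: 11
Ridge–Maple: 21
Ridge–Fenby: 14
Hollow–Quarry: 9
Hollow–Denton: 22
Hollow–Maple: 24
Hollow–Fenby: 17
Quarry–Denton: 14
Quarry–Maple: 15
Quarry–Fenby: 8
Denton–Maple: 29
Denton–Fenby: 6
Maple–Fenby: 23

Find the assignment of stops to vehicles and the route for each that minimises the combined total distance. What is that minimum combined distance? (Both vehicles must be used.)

Try each way of splitting the stops between the two vehicles (each non-empty) and, for each split, find the best tour for each vehicle:
  {Ridge} + {Hollow, Quarry, Denton, Maple, Fenby}: 8 + 82 = 90
  {Hollow} + {Ridge, Quarry, Denton, Maple, Fenby}: 28 + 64 = 92
  {Ridge, Hollow} + {Quarry, Denton, Maple, Fenby}: 33 + 64 = 97
  {Quarry} + {Ridge, Hollow, Denton, Maple, Fenby}: 10 + 82 = 92
  {Ridge, Quarry} + {Hollow, Denton, Maple, Fenby}: 15 + 82 = 97
  {Hollow, Quarry} + {Ridge, Denton, Maple, Fenby}: 28 + 64 = 92
  … (31 splits in total)
Best: vehicle 1 Alder → Ridge → Alder = 8; vehicle 2 Alder → Hollow → Quarry → Maple → Fenby → Denton → Alder = 82; combined 90.

90 miles — the smallest possible combined total.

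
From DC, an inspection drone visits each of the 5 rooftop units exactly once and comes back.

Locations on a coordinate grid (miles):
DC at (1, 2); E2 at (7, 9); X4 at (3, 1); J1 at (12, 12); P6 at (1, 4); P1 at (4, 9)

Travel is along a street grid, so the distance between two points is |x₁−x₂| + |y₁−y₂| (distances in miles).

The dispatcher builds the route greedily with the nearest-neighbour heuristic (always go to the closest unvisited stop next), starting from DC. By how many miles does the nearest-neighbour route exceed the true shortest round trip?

Excess over optimum: 4 miles.

From DC: P6=2, X4=3, P1=10, E2=13, J1=21 → choose P6 (2).
From P6: X4=5, P1=8, E2=11, J1=19 → choose X4 (5).
From X4: P1=9, E2=12, J1=20 → choose P1 (9).
From P1: E2=3, J1=11 → choose E2 (3).
From E2: J1=8 → choose J1 (8).
NN route DC → P6 → X4 → P1 → E2 → J1 → DC costs 48.
Optimal: DC → X4 → E2 → J1 → P1 → P6 → DC costs 44 (by enumerating all 60 distinct tours).
Excess = 48 − 44 = 4.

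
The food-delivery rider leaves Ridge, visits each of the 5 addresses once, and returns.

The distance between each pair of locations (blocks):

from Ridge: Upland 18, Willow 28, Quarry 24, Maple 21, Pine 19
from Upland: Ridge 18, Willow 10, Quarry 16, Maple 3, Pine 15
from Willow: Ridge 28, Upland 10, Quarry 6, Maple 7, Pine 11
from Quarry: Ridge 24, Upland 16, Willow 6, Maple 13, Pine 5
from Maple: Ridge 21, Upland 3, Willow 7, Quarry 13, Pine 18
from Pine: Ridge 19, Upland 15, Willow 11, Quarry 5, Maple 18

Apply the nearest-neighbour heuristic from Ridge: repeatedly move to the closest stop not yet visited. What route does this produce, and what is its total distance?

58 blocks along Ridge → Upland → Maple → Willow → Quarry → Pine → Ridge.

From Ridge: distances to unvisited — Upland=18, Pine=19, Maple=21, Quarry=24, Willow=28. Nearest is Upland (18).
From Upland: distances to unvisited — Maple=3, Willow=10, Pine=15, Quarry=16. Nearest is Maple (3).
From Maple: distances to unvisited — Willow=7, Quarry=13, Pine=18. Nearest is Willow (7).
From Willow: distances to unvisited — Quarry=6, Pine=11. Nearest is Quarry (6).
From Quarry: distances to unvisited — Pine=5. Nearest is Pine (5).
Return Pine→Ridge: 19.
Total = 18 + 3 + 7 + 6 + 5 + 19 = 58.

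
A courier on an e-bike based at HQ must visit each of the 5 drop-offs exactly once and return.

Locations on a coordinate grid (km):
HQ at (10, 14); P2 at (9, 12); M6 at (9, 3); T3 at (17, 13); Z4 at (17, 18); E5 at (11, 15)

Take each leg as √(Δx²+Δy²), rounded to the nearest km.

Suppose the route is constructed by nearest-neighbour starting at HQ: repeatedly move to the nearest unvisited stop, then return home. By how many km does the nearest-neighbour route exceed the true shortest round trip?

9 km longer than the optimal tour.

HQ: E5=1, P2=2, T3=7, Z4=8, M6=11 ⇒ E5
E5: P2=4, T3=6, Z4=7, M6=12 ⇒ P2
P2: T3=8, M6=9, Z4=10 ⇒ T3
T3: Z4=5, M6=13 ⇒ Z4
Z4: M6=17 ⇒ M6
NN route HQ → E5 → P2 → T3 → Z4 → M6 → HQ costs 46.
Optimal: HQ → P2 → M6 → T3 → Z4 → E5 → HQ costs 37 (by enumerating all 60 distinct tours).
Excess = 46 − 37 = 9.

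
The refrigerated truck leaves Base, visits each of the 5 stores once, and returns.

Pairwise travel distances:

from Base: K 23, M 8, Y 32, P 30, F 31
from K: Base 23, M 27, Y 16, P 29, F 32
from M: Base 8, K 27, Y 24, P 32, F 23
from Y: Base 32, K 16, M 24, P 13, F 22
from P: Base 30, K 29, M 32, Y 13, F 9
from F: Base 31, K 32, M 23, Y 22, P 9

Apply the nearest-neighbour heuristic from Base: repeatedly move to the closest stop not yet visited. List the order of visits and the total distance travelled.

Total distance 92 via the nearest-neighbour route Base → M → F → P → Y → K → Base.

Base → [M:8 / K:23 / P:30 / F:31 / Y:32] → M (8)
M → [F:23 / Y:24 / K:27 / P:32] → F (23)
F → [P:9 / Y:22 / K:32] → P (9)
P → [Y:13 / K:29] → Y (13)
Y → [K:16] → K (16)
Return K→Base: 23.
Total = 8 + 23 + 9 + 13 + 16 + 23 = 92.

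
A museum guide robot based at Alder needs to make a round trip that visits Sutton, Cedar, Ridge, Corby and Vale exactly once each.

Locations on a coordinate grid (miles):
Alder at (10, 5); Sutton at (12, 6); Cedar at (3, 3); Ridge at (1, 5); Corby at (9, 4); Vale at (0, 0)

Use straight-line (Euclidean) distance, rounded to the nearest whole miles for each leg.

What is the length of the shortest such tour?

There are 60 distinct closed tours to check (reversals are equivalent).
Alder→Sutton→Cedar→Ridge→Corby→Vale→Alder: 2+9+3+8+10+11 = 43
Alder→Sutton→Cedar→Ridge→Vale→Corby→Alder: 2+9+3+5+10+1 = 30
Alder→Sutton→Cedar→Corby→Ridge→Vale→Alder: 2+9+6+8+5+11 = 41
Alder→Sutton→Cedar→Corby→Vale→Ridge→Alder: 2+9+6+10+5+9 = 41
Alder→Sutton→Cedar→Vale→Ridge→Corby→Alder: 2+9+4+5+8+1 = 29
Alder→Sutton→Cedar→Vale→Corby→Ridge→Alder: 2+9+4+10+8+9 = 42
Alder→Sutton→Ridge→Cedar→Corby→Vale→Alder: 2+11+3+6+10+11 = 43
Alder→Sutton→Ridge→Cedar→Vale→Corby→Alder: 2+11+3+4+10+1 = 31
Alder→Sutton→Ridge→Corby→Cedar→Vale→Alder: 2+11+8+6+4+11 = 42
Alder→Sutton→Ridge→Corby→Vale→Cedar→Alder: 2+11+8+10+4+7 = 42
Alder→Sutton→Ridge→Vale→Cedar→Corby→Alder: 2+11+5+4+6+1 = 29
Alder→Sutton→Ridge→Vale→Corby→Cedar→Alder: 2+11+5+10+6+7 = 41
Alder→Sutton→Corby→Cedar→Ridge→Vale→Alder: 2+4+6+3+5+11 = 31
Alder→Sutton→Corby→Cedar→Vale→Ridge→Alder: 2+4+6+4+5+9 = 30
… (46 more)
The minimum is 29.
One optimal route: Alder → Sutton → Cedar → Vale → Ridge → Corby → Alder (or its reverse).

Minimum total distance: 29 miles.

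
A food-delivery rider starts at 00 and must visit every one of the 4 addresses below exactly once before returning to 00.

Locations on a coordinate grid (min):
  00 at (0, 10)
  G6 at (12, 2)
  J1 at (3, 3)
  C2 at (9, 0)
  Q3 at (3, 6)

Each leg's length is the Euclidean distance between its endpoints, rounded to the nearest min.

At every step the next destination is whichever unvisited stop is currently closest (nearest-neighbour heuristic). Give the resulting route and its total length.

00 → [Q3:5 / J1:8 / C2:13 / G6:14] → Q3 (5)
Q3 → [J1:3 / C2:8 / G6:10] → J1 (3)
J1 → [C2:7 / G6:9] → C2 (7)
C2 → [G6:4] → G6 (4)
Return G6→00: 14.
Total = 5 + 3 + 7 + 4 + 14 = 33.

33 min along 00 → Q3 → J1 → C2 → G6 → 00.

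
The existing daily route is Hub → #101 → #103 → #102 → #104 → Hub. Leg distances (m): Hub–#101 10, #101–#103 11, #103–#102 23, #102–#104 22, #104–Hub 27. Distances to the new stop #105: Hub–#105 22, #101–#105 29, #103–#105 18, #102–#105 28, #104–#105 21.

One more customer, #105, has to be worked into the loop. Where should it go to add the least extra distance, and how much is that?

Insertion cost between consecutive stops i–j is d(i,#105) + d(#105,j) − d(i,j):
  between Hub and #101: 22 + 29 − 10 = 41
  between #101 and #103: 29 + 18 − 11 = 36
  between #103 and #102: 18 + 28 − 23 = 23
  between #102 and #104: 28 + 21 − 22 = 27
  between #104 and Hub: 21 + 22 − 27 = 16
Cheapest insertion is between #104 and Hub, adding 16.
New total = 93 + 16 = 109.

Minimum extra distance: 16 m, inserting #105 between #104 and Hub.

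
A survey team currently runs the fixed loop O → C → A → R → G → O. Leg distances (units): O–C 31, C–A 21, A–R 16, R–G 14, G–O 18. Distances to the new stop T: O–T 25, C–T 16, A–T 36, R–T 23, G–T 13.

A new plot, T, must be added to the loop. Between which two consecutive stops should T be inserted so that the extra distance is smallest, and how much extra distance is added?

Insertion cost between consecutive stops i–j is d(i,T) + d(T,j) − d(i,j):
  between O and C: 25 + 16 − 31 = 10
  between C and A: 16 + 36 − 21 = 31
  between A and R: 36 + 23 − 16 = 43
  between R and G: 23 + 13 − 14 = 22
  between G and O: 13 + 25 − 18 = 20
Cheapest insertion is between O and C, adding 10.
New total = 100 + 10 = 110.

Minimum extra distance: 10, inserting T between O and C.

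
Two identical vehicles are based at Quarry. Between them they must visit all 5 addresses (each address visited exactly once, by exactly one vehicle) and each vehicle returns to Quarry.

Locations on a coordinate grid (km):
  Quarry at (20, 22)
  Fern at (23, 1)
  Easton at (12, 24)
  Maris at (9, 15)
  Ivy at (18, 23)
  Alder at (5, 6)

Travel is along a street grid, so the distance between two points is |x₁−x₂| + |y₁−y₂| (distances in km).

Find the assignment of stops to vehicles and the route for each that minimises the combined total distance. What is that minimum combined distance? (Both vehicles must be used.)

Check every non-empty split of the stops between the two vehicles; for each half take its own optimal tour:
  {Fern} + {Easton, Maris, Ivy, Alder}: 48 + 66 = 114
  {Easton} + {Fern, Maris, Ivy, Alder}: 20 + 80 = 100
  {Fern, Easton} + {Maris, Ivy, Alder}: 68 + 64 = 132
  {Maris} + {Fern, Easton, Ivy, Alder}: 36 + 82 = 118
  {Fern, Maris} + {Easton, Ivy, Alder}: 70 + 66 = 136
  {Easton, Maris} + {Fern, Ivy, Alder}: 40 + 80 = 120
  … (15 splits in total)
  {Ivy} + {Fern, Easton, Maris, Alder}: 6 + 82 = 88  ← best
Best: vehicle 1 Quarry → Ivy → Quarry = 6; vehicle 2 Quarry → Fern → Alder → Maris → Easton → Quarry = 82; combined 88.

Minimum combined distance: 88 km.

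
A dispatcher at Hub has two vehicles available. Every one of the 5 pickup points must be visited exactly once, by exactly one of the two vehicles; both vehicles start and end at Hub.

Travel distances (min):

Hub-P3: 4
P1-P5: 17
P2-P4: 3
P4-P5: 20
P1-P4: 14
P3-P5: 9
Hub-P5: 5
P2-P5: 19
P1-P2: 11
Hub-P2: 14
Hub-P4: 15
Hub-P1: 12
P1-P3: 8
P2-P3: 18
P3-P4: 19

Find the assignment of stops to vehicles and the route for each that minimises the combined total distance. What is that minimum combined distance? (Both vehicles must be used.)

Try each way of splitting the stops between the two vehicles (each non-empty) and, for each split, find the best tour for each vehicle:
  {P1} + {P2, P3, P4, P5}: 24 + 50 = 74
  {P2} + {P1, P3, P4, P5}: 28 + 51 = 79
  {P1, P2} + {P3, P4, P5}: 37 + 48 = 85
  {P3} + {P1, P2, P4, P5}: 8 + 51 = 59
  {P1, P3} + {P2, P4, P5}: 24 + 42 = 66
  {P2, P3} + {P1, P4, P5}: 36 + 51 = 87
  … (15 splits in total)
  {P1, P2, P3, P4} + {P5}: 41 + 10 = 51  ← best
Best: vehicle 1 Hub → P3 → P1 → P2 → P4 → Hub = 41; vehicle 2 Hub → P5 → Hub = 10; combined 51.

51 min — the smallest possible combined total.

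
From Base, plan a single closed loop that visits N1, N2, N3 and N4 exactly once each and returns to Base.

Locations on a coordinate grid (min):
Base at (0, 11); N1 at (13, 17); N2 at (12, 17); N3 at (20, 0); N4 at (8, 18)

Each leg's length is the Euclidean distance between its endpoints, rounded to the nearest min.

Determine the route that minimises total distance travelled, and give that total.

Minimum total distance: 57 min.

With 4 stops there are 4!/2 = 12 distinct round trips (a route and its reverse cost the same).
Base-N1-N2-N3-N4-Base: 14+1+19+22+11 = 67
Base-N1-N2-N4-N3-Base: 14+1+4+22+23 = 64
Base-N1-N3-N2-N4-Base: 14+18+19+4+11 = 66
Base-N1-N3-N4-N2-Base: 14+18+22+4+13 = 71
Base-N1-N4-N2-N3-Base: 14+5+4+19+23 = 65
Base-N1-N4-N3-N2-Base: 14+5+22+19+13 = 73
Base-N2-N1-N3-N4-Base: 13+1+18+22+11 = 65
Base-N2-N1-N4-N3-Base: 13+1+5+22+23 = 64
Base-N2-N3-N1-N4-Base: 13+19+18+5+11 = 66
Base-N2-N4-N1-N3-Base: 13+4+5+18+23 = 63
Base-N3-N1-N2-N4-Base: 23+18+1+4+11 = 57
Base-N3-N2-N1-N4-Base: 23+19+1+5+11 = 59
The minimum is 57.
One optimal route: Base → N3 → N1 → N2 → N4 → Base (or its reverse).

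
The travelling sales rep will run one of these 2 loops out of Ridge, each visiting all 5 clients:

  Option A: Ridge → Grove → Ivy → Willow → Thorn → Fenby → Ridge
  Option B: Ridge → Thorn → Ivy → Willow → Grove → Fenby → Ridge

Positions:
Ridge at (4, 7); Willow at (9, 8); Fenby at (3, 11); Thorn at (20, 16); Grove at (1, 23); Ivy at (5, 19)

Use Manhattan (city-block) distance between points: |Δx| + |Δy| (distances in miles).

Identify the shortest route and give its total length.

88 miles — Option A is the shortest.

Option A: 19 + 8 + 15 + 19 + 22 + 5 = 88
Option B: 25 + 18 + 15 + 23 + 14 + 5 = 100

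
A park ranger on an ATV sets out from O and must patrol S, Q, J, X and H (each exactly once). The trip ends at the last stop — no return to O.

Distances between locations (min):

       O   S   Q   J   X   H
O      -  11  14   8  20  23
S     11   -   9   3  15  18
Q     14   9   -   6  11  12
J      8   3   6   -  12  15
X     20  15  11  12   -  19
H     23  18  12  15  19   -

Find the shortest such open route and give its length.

Minimum one-way distance = 49 min.

There are 5! = 120 possible orderings.
O - S - Q - J - X - H: 11+9+6+12+19 = 57
O - S - Q - J - H - X: 11+9+6+15+19 = 60
O - S - Q - X - J - H: 11+9+11+12+15 = 58
O - S - Q - X - H - J: 11+9+11+19+15 = 65
O - S - Q - H - J - X: 11+9+12+15+12 = 59
O - S - Q - H - X - J: 11+9+12+19+12 = 63
O - S - J - Q - X - H: 11+3+6+11+19 = 50
O - S - J - Q - H - X: 11+3+6+12+19 = 51
O - S - J - X - Q - H: 11+3+12+11+12 = 49
O - S - J - X - H - Q: 11+3+12+19+12 = 57
O - S - J - H - Q - X: 11+3+15+12+11 = 52
O - S - J - H - X - Q: 11+3+15+19+11 = 59
O - S - X - Q - J - H: 11+15+11+6+15 = 58
O - S - X - Q - H - J: 11+15+11+12+15 = 64
… (106 more)
The minimum is 49.
One shortest path: O → S → J → X → Q → H.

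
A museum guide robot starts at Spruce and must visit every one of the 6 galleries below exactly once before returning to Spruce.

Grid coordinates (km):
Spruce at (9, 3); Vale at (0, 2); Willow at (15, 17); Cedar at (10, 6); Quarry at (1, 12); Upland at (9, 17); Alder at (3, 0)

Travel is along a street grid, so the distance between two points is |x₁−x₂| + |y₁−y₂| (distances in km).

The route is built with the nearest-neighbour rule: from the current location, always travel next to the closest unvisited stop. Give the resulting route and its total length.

At Spruce the remaining stops are Cedar 4, Alder 9, Vale 10, Upland 14, Quarry 17, Willow 20; go to Cedar.
At Cedar the remaining stops are Upland 12, Alder 13, Vale 14, Quarry 15, Willow 16; go to Upland.
At Upland the remaining stops are Willow 6, Quarry 13, Alder 23, Vale 24; go to Willow.
At Willow the remaining stops are Quarry 19, Alder 29, Vale 30; go to Quarry.
At Quarry the remaining stops are Vale 11, Alder 14; go to Vale.
At Vale the remaining stops are Alder 5; go to Alder.
Return Alder→Spruce: 9.
Total = 4 + 12 + 6 + 19 + 11 + 5 + 9 = 66.

66 km along Spruce → Cedar → Upland → Willow → Quarry → Vale → Alder → Spruce.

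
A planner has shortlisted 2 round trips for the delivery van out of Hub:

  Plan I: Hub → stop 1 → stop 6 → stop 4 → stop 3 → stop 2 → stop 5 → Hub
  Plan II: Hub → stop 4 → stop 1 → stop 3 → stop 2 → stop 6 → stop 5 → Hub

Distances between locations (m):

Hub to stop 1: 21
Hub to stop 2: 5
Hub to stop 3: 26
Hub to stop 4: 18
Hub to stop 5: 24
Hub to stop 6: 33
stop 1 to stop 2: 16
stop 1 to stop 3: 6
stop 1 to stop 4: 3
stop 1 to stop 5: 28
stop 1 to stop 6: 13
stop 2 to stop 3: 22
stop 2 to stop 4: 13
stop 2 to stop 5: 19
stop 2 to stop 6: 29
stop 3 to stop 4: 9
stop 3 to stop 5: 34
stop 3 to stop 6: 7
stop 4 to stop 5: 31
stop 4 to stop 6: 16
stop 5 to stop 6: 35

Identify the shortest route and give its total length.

Plan I: 21 + 13 + 16 + 9 + 22 + 19 + 24 = 124
Plan II: 18 + 3 + 6 + 22 + 29 + 35 + 24 = 137

124 m — Plan I is the shortest.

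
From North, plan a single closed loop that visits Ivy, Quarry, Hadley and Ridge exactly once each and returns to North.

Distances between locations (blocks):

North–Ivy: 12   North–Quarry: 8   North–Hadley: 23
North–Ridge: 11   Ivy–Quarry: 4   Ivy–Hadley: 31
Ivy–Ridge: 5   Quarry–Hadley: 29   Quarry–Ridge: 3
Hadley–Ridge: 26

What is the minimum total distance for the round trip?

Minimum total distance: 66 blocks.

With 4 stops there are 4!/2 = 12 distinct round trips (a route and its reverse cost the same).
North - Ivy - Quarry - Hadley - Ridge - North: 12+4+29+26+11 = 82
North - Ivy - Quarry - Ridge - Hadley - North: 12+4+3+26+23 = 68
North - Ivy - Hadley - Quarry - Ridge - North: 12+31+29+3+11 = 86
North - Ivy - Hadley - Ridge - Quarry - North: 12+31+26+3+8 = 80
North - Ivy - Ridge - Quarry - Hadley - North: 12+5+3+29+23 = 72
North - Ivy - Ridge - Hadley - Quarry - North: 12+5+26+29+8 = 80
North - Quarry - Ivy - Hadley - Ridge - North: 8+4+31+26+11 = 80
North - Quarry - Ivy - Ridge - Hadley - North: 8+4+5+26+23 = 66
North - Quarry - Hadley - Ivy - Ridge - North: 8+29+31+5+11 = 84
North - Quarry - Ridge - Ivy - Hadley - North: 8+3+5+31+23 = 70
North - Hadley - Ivy - Quarry - Ridge - North: 23+31+4+3+11 = 72
North - Hadley - Quarry - Ivy - Ridge - North: 23+29+4+5+11 = 72
The minimum is 66.
One optimal route: North → Quarry → Ivy → Ridge → Hadley → North (or its reverse).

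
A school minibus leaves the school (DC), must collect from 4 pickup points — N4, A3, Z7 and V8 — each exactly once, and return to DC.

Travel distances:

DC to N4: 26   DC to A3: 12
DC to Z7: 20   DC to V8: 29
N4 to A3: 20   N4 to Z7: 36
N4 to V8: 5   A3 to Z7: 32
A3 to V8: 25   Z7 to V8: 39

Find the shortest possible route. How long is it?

There are 12 distinct closed tours to check (reversals are equivalent).
DC → N4 → A3 → Z7 → V8 → DC: 26+20+32+39+29 = 146
DC → N4 → A3 → V8 → Z7 → DC: 26+20+25+39+20 = 130
DC → N4 → Z7 → A3 → V8 → DC: 26+36+32+25+29 = 148
DC → N4 → Z7 → V8 → A3 → DC: 26+36+39+25+12 = 138
DC → N4 → V8 → A3 → Z7 → DC: 26+5+25+32+20 = 108
DC → N4 → V8 → Z7 → A3 → DC: 26+5+39+32+12 = 114
DC → A3 → N4 → Z7 → V8 → DC: 12+20+36+39+29 = 136
DC → A3 → N4 → V8 → Z7 → DC: 12+20+5+39+20 = 96
DC → A3 → Z7 → N4 → V8 → DC: 12+32+36+5+29 = 114
DC → A3 → V8 → N4 → Z7 → DC: 12+25+5+36+20 = 98
DC → Z7 → N4 → A3 → V8 → DC: 20+36+20+25+29 = 130
DC → Z7 → A3 → N4 → V8 → DC: 20+32+20+5+29 = 106
The minimum is 96.
One optimal route: DC → A3 → N4 → V8 → Z7 → DC (or its reverse).

96 — the shortest possible round trip.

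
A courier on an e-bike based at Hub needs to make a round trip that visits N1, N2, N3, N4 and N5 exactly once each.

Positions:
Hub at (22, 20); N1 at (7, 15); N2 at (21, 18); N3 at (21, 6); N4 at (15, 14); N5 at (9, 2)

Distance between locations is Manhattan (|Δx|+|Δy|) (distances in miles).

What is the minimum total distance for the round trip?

With 5 stops there are 5!/2 = 60 distinct round trips (a route and its reverse cost the same).
Hub→N1→N2→N3→N4→N5→Hub: 20+17+12+14+18+31 = 112
Hub→N1→N2→N3→N5→N4→Hub: 20+17+12+16+18+13 = 96
Hub→N1→N2→N4→N3→N5→Hub: 20+17+10+14+16+31 = 108
Hub→N1→N2→N4→N5→N3→Hub: 20+17+10+18+16+15 = 96
Hub→N1→N2→N5→N3→N4→Hub: 20+17+28+16+14+13 = 108
Hub→N1→N2→N5→N4→N3→Hub: 20+17+28+18+14+15 = 112
Hub→N1→N3→N2→N4→N5→Hub: 20+23+12+10+18+31 = 114
Hub→N1→N3→N2→N5→N4→Hub: 20+23+12+28+18+13 = 114
Hub→N1→N3→N4→N2→N5→Hub: 20+23+14+10+28+31 = 126
Hub→N1→N3→N4→N5→N2→Hub: 20+23+14+18+28+3 = 106
Hub→N1→N3→N5→N2→N4→Hub: 20+23+16+28+10+13 = 110
Hub→N1→N3→N5→N4→N2→Hub: 20+23+16+18+10+3 = 90
Hub→N1→N4→N2→N3→N5→Hub: 20+9+10+12+16+31 = 98
Hub→N1→N4→N2→N5→N3→Hub: 20+9+10+28+16+15 = 98
… (46 more)
Hub→N2→N3→N5→N1→N4→Hub: 3+12+16+15+9+13 = 68  ← best
The minimum is 68.
One optimal route: Hub → N2 → N3 → N5 → N1 → N4 → Hub (or its reverse).

68 miles — the shortest possible round trip.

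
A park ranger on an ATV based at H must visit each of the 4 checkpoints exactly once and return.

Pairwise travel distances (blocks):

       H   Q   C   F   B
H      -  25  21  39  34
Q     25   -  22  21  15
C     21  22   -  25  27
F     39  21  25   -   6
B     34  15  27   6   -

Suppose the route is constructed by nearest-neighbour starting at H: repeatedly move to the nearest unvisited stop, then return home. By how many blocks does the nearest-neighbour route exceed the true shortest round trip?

From H: C=21, Q=25, B=34, F=39 → choose C (21).
From C: Q=22, F=25, B=27 → choose Q (22).
From Q: B=15, F=21 → choose B (15).
From B: F=6 → choose F (6).
NN route H → C → Q → B → F → H costs 103.
Optimal: H → Q → B → F → C → H costs 92 (by enumerating all 12 distinct tours).
Excess = 103 − 92 = 11.

11 blocks longer than the optimal tour.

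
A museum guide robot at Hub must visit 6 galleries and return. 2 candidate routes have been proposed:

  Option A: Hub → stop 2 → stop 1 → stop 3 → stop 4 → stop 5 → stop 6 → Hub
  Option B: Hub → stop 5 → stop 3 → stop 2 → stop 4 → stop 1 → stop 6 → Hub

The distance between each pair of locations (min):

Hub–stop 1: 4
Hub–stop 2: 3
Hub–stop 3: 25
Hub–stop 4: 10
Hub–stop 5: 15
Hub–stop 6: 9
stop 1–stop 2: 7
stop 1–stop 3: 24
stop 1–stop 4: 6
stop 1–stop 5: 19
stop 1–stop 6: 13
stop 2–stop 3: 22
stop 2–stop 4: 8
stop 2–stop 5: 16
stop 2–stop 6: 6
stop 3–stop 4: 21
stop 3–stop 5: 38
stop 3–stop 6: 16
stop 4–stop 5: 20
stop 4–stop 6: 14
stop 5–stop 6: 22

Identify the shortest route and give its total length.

Shortest is Option A, total 106 min.

Option A: 3 + 7 + 24 + 21 + 20 + 22 + 9 = 106
Option B: 15 + 38 + 22 + 8 + 6 + 13 + 9 = 111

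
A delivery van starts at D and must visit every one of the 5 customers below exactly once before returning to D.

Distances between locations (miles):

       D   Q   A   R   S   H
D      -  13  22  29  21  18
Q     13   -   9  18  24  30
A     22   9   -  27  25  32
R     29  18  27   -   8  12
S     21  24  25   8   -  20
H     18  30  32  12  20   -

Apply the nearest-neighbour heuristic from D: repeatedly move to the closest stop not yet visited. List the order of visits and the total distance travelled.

85 miles along D → Q → A → S → R → H → D.

From D: distances to unvisited — Q=13, H=18, S=21, A=22, R=29. Nearest is Q (13).
From Q: distances to unvisited — A=9, R=18, S=24, H=30. Nearest is A (9).
From A: distances to unvisited — S=25, R=27, H=32. Nearest is S (25).
From S: distances to unvisited — R=8, H=20. Nearest is R (8).
From R: distances to unvisited — H=12. Nearest is H (12).
Return H→D: 18.
Total = 13 + 9 + 25 + 8 + 12 + 18 = 85.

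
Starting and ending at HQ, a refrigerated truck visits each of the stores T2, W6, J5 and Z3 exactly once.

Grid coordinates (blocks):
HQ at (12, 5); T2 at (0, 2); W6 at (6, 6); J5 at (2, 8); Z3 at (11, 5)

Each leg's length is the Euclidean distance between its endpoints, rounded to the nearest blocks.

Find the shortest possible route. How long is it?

There are 12 distinct closed tours to check (reversals are equivalent).
HQ → T2 → W6 → J5 → Z3 → HQ: 12+7+4+9+1 = 33
HQ → T2 → W6 → Z3 → J5 → HQ: 12+7+5+9+10 = 43
HQ → T2 → J5 → W6 → Z3 → HQ: 12+6+4+5+1 = 28
HQ → T2 → J5 → Z3 → W6 → HQ: 12+6+9+5+6 = 38
HQ → T2 → Z3 → W6 → J5 → HQ: 12+11+5+4+10 = 42
HQ → T2 → Z3 → J5 → W6 → HQ: 12+11+9+4+6 = 42
HQ → W6 → T2 → J5 → Z3 → HQ: 6+7+6+9+1 = 29
HQ → W6 → T2 → Z3 → J5 → HQ: 6+7+11+9+10 = 43
HQ → W6 → J5 → T2 → Z3 → HQ: 6+4+6+11+1 = 28
HQ → W6 → Z3 → T2 → J5 → HQ: 6+5+11+6+10 = 38
HQ → J5 → T2 → W6 → Z3 → HQ: 10+6+7+5+1 = 29
HQ → J5 → W6 → T2 → Z3 → HQ: 10+4+7+11+1 = 33
The minimum is 28.
One optimal route: HQ → T2 → J5 → W6 → Z3 → HQ (or its reverse).

Minimum total distance: 28 blocks.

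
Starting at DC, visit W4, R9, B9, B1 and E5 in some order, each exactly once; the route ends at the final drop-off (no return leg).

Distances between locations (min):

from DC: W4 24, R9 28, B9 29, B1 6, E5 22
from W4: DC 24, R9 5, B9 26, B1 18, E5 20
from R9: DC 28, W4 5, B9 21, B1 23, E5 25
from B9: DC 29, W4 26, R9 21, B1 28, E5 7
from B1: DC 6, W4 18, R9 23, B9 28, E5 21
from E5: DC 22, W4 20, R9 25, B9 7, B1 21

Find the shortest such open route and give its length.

There are 5! = 120 possible orderings.
DC→W4→R9→B9→B1→E5: 24+5+21+28+21 = 99
DC→W4→R9→B9→E5→B1: 24+5+21+7+21 = 78
DC→W4→R9→B1→B9→E5: 24+5+23+28+7 = 87
DC→W4→R9→B1→E5→B9: 24+5+23+21+7 = 80
DC→W4→R9→E5→B9→B1: 24+5+25+7+28 = 89
DC→W4→R9→E5→B1→B9: 24+5+25+21+28 = 103
DC→W4→B9→R9→B1→E5: 24+26+21+23+21 = 115
DC→W4→B9→R9→E5→B1: 24+26+21+25+21 = 117
DC→W4→B9→B1→R9→E5: 24+26+28+23+25 = 126
DC→W4→B9→B1→E5→R9: 24+26+28+21+25 = 124
DC→W4→B9→E5→R9→B1: 24+26+7+25+23 = 105
DC→W4→B9→E5→B1→R9: 24+26+7+21+23 = 101
DC→W4→B1→R9→B9→E5: 24+18+23+21+7 = 93
DC→W4→B1→R9→E5→B9: 24+18+23+25+7 = 97
… (106 more)
DC→B1→W4→R9→B9→E5: 6+18+5+21+7 = 57  ← best
The minimum is 57.
One shortest path: DC → B1 → W4 → R9 → B9 → E5.

Shortest open route: 57 min.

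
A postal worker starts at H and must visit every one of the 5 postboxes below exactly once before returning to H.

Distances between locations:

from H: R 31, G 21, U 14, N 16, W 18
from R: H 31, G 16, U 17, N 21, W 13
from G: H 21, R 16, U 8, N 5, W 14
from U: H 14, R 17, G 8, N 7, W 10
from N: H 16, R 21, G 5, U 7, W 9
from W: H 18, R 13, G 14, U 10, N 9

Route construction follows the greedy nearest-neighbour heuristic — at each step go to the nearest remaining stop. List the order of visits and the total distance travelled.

At H the remaining stops are U 14, N 16, W 18, G 21, R 31; go to U.
At U the remaining stops are N 7, G 8, W 10, R 17; go to N.
At N the remaining stops are G 5, W 9, R 21; go to G.
At G the remaining stops are W 14, R 16; go to W.
At W the remaining stops are R 13; go to R.
Return R→H: 31.
Total = 14 + 7 + 5 + 14 + 13 + 31 = 84.

84 along H → U → N → G → W → R → H.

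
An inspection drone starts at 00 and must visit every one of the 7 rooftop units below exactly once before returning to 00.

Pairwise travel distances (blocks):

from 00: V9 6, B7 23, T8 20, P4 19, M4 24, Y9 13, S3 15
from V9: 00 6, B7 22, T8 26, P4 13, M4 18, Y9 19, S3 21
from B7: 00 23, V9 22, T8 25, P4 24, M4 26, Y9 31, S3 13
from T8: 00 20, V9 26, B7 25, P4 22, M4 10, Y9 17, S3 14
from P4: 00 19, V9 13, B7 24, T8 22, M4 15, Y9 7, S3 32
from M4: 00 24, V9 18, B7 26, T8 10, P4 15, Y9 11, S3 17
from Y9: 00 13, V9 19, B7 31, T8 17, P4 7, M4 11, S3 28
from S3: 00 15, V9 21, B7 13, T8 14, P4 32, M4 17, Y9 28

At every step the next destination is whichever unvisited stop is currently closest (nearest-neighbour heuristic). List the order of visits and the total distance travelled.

Total distance 97 blocks via the nearest-neighbour route 00 → V9 → P4 → Y9 → M4 → T8 → S3 → B7 → 00.

00 → [V9:6 / Y9:13 / S3:15 / P4:19 / T8:20 / B7:23 / M4:24] → V9 (6)
V9 → [P4:13 / M4:18 / Y9:19 / S3:21 / B7:22 / T8:26] → P4 (13)
P4 → [Y9:7 / M4:15 / T8:22 / B7:24 / S3:32] → Y9 (7)
Y9 → [M4:11 / T8:17 / S3:28 / B7:31] → M4 (11)
M4 → [T8:10 / S3:17 / B7:26] → T8 (10)
T8 → [S3:14 / B7:25] → S3 (14)
S3 → [B7:13] → B7 (13)
Return B7→00: 23.
Total = 6 + 13 + 7 + 11 + 10 + 14 + 13 + 23 = 97.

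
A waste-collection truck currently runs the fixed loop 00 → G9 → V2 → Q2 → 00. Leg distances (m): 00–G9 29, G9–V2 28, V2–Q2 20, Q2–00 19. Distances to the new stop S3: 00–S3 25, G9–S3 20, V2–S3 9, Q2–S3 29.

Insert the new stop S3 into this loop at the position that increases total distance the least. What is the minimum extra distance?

Insertion cost between consecutive stops i–j is d(i,S3) + d(S3,j) − d(i,j):
  between 00 and G9: 25 + 20 − 29 = 16
  between G9 and V2: 20 + 9 − 28 = 1
  between V2 and Q2: 9 + 29 − 20 = 18
  between Q2 and 00: 29 + 25 − 19 = 35
Cheapest insertion is between G9 and V2, adding 1.
New total = 96 + 1 = 97.

Minimum extra distance: 1 m, inserting S3 between G9 and V2.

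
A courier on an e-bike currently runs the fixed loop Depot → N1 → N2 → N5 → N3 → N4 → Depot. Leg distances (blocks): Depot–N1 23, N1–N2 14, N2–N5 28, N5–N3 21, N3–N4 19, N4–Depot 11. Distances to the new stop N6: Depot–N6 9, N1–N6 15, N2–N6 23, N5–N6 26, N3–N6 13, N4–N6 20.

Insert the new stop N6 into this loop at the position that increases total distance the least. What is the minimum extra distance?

Adding 1 blocks by placing N6 on the Depot–N1 leg.

Insertion cost between consecutive stops i–j is d(i,N6) + d(N6,j) − d(i,j):
  between Depot and N1: 9 + 15 − 23 = 1
  between N1 and N2: 15 + 23 − 14 = 24
  between N2 and N5: 23 + 26 − 28 = 21
  between N5 and N3: 26 + 13 − 21 = 18
  between N3 and N4: 13 + 20 − 19 = 14
  between N4 and Depot: 20 + 9 − 11 = 18
Cheapest insertion is between Depot and N1, adding 1.
New total = 116 + 1 = 117.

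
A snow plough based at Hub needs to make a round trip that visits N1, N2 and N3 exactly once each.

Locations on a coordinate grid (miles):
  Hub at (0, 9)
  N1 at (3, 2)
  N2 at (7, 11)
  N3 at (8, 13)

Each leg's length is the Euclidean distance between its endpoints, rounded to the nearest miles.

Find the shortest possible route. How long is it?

Minimum total distance: 29 miles.

There are 3 distinct closed tours to check (reversals are equivalent).
Hub → N1 → N2 → N3 → Hub: 8+10+2+9 = 29
Hub → N1 → N3 → N2 → Hub: 8+12+2+7 = 29
Hub → N2 → N1 → N3 → Hub: 7+10+12+9 = 38
The minimum is 29.
One optimal route: Hub → N1 → N2 → N3 → Hub (or its reverse).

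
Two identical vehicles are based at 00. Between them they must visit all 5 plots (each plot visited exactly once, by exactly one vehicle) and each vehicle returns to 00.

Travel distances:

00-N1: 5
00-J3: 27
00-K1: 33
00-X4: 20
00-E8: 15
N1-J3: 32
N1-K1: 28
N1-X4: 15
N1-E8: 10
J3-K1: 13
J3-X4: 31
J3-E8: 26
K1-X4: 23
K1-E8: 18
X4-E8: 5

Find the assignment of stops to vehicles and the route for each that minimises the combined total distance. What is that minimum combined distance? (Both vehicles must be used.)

There are 2^4 − 1 = 15 ways to divide the 5 stops into two non-empty groups. For each, the best each vehicle can do is its own shortest tour through its group:
  {N1} + {J3, K1, X4, E8}: 10 + 83 = 93
  {J3} + {N1, K1, X4, E8}: 54 + 76 = 130
  {N1, J3} + {K1, X4, E8}: 64 + 76 = 140
  {K1} + {N1, J3, X4, E8}: 66 + 78 = 144
  {N1, K1} + {J3, X4, E8}: 66 + 78 = 144
  {J3, K1} + {N1, X4, E8}: 73 + 40 = 113
  … (15 splits in total)
Best: vehicle 1 00 → N1 → 00 = 10; vehicle 2 00 → J3 → K1 → X4 → E8 → 00 = 83; combined 93.

Minimum combined distance: 93.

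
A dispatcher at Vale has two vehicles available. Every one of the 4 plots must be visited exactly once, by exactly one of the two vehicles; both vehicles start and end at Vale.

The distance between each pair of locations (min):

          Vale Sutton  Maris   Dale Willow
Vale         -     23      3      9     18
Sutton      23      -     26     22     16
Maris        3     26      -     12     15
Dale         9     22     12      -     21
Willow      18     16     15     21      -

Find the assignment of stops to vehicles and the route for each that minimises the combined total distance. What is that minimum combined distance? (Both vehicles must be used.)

71 min — the smallest possible combined total.

Check every non-empty split of the stops between the two vehicles; for each half take its own optimal tour:
  {Sutton} + {Maris, Dale, Willow}: 46 + 48 = 94
  {Maris} + {Sutton, Dale, Willow}: 6 + 65 = 71
  {Sutton, Maris} + {Dale, Willow}: 52 + 48 = 100
  {Dale} + {Sutton, Maris, Willow}: 18 + 57 = 75
  {Sutton, Dale} + {Maris, Willow}: 54 + 36 = 90
  {Maris, Dale} + {Sutton, Willow}: 24 + 57 = 81
  … (7 splits in total)
Best: vehicle 1 Vale → Maris → Vale = 6; vehicle 2 Vale → Dale → Sutton → Willow → Vale = 65; combined 71.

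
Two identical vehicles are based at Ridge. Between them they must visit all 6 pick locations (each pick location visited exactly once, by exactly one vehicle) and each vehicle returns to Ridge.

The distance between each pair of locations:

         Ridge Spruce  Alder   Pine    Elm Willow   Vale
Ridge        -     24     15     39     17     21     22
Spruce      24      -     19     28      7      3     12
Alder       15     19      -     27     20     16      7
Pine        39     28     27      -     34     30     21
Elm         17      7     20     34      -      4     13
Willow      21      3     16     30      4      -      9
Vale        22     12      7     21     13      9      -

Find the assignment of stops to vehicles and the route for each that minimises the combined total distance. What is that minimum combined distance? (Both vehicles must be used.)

125 — the smallest possible combined total.

There are 2^5 − 1 = 31 ways to divide the 6 stops into two non-empty groups. For each, the best each vehicle can do is its own shortest tour through its group:
  {Spruce} + {Alder, Pine, Elm, Willow, Vale}: 48 + 93 = 141
  {Alder} + {Spruce, Pine, Elm, Willow, Vale}: 30 + 95 = 125
  {Spruce, Alder} + {Pine, Elm, Willow, Vale}: 58 + 90 = 148
  {Pine} + {Spruce, Alder, Elm, Willow, Vale}: 78 + 58 = 136
  {Spruce, Pine} + {Alder, Elm, Willow, Vale}: 91 + 52 = 143
  {Alder, Pine} + {Spruce, Elm, Willow, Vale}: 81 + 58 = 139
  … (31 splits in total)
Best: vehicle 1 Ridge → Alder → Ridge = 30; vehicle 2 Ridge → Elm → Willow → Spruce → Pine → Vale → Ridge = 95; combined 125.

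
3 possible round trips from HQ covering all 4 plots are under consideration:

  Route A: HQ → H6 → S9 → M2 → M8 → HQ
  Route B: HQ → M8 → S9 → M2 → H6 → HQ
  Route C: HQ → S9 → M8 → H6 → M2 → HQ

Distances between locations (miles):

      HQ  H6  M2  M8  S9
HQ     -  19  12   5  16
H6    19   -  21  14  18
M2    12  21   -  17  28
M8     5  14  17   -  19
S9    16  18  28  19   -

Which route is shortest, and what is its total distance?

82 miles — Route C is the shortest.

Route A: 19 + 18 + 28 + 17 + 5 = 87
Route B: 5 + 19 + 28 + 21 + 19 = 92
Route C: 16 + 19 + 14 + 21 + 12 = 82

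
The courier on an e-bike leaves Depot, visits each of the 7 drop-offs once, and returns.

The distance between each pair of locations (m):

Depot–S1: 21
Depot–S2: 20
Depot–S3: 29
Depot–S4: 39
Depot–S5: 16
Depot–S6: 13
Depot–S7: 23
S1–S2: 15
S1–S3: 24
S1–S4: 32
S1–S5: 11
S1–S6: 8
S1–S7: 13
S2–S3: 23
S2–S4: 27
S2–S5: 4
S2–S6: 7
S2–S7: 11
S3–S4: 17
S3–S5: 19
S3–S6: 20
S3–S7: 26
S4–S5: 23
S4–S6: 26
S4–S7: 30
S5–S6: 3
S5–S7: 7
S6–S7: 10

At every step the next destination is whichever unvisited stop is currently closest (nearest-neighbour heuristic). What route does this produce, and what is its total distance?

Total distance 124 m via the nearest-neighbour route Depot → S6 → S5 → S2 → S7 → S1 → S3 → S4 → Depot.

From Depot: distances to unvisited — S6=13, S5=16, S2=20, S1=21, S7=23, S3=29, S4=39. Nearest is S6 (13).
From S6: distances to unvisited — S5=3, S2=7, S1=8, S7=10, S3=20, S4=26. Nearest is S5 (3).
From S5: distances to unvisited — S2=4, S7=7, S1=11, S3=19, S4=23. Nearest is S2 (4).
From S2: distances to unvisited — S7=11, S1=15, S3=23, S4=27. Nearest is S7 (11).
From S7: distances to unvisited — S1=13, S3=26, S4=30. Nearest is S1 (13).
From S1: distances to unvisited — S3=24, S4=32. Nearest is S3 (24).
From S3: distances to unvisited — S4=17. Nearest is S4 (17).
Return S4→Depot: 39.
Total = 13 + 3 + 4 + 11 + 13 + 24 + 17 + 39 = 124.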